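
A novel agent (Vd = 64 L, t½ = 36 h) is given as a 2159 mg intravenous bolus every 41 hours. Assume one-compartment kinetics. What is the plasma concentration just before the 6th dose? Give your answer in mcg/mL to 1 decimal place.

27.5 mcg/mL

f = (1/2)^(τ/t½) = (1/2)^(41/36) ≈ 0.4541.
C₀ = D/Vd = 2159/64 ≈ 33.734 mcg/mL.
Before the 6th dose, 5 doses have been given. Superposition: Cmin = C₀·(f + f² + … + f^5).
≈ 33.734 × (0.4541 + 0.2062 + 0.0936 + 0.0425 + 0.0193) ≈ 33.734 × 0.8157 ≈ 27.517 mcg/mL.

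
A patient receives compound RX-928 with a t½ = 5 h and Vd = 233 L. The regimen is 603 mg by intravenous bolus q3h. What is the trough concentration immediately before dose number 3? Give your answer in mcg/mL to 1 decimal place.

f = (1/2)^(τ/t½) = (1/2)^(3/5) ≈ 0.6598.
C₀ = D/Vd = 603/233 ≈ 2.588 mcg/mL.
Before the 3rd dose, 2 doses have been given. Superposition: Cmin = C₀·(f + f²).
≈ 2.588 × (0.6598 + 0.4353) ≈ 2.588 × 1.0951 ≈ 2.834 mcg/mL.

2.8 mcg/mL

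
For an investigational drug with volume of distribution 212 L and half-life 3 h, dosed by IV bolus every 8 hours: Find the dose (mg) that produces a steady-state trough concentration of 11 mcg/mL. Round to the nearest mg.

τ/t½ = 8/3 ≈ 2.6667, so f = (1/2)^(8/3) ≈ 0.157490.
Cmin,ss = (D/Vd)·f/(1−f), so D = Cmin,ss·Vd·(1−f)/f.
D = 11 × 212 × (1−f)/f ≈ 11 × 212 × 5.34961 ≈ 12475.29 mg.

12475 mg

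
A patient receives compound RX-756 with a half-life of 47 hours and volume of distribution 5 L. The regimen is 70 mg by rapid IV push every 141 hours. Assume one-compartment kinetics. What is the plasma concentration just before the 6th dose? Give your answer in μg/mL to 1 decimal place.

f = (1/2)^(τ/t½) = (1/2)^(141/47) ≈ 0.1250.
C₀ = D/Vd = 70/5 ≈ 14.000 μg/mL.
Before the 6th dose, 5 doses have been given. Superposition: Cmin = C₀·(f + f² + … + f^5).
≈ 14.000 × (0.1250 + 0.0156 + 0.0020 + 0.0002 + 0.0000) ≈ 14.000 × 0.1428 ≈ 1.999 μg/mL.

2.0 μg/mL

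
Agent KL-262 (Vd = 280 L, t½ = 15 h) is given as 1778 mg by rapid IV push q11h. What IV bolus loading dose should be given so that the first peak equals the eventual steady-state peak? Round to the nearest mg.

4462 mg

f = (1/2)^(11/15) ≈ 0.601513; accumulation ratio R = 1/(1−f) ≈ 2.50949.
Loading dose to hit Cmax,ss on first dose: D_load = D_maint·R ≈ 1778 × 2.50949 ≈ 4461.87 mg.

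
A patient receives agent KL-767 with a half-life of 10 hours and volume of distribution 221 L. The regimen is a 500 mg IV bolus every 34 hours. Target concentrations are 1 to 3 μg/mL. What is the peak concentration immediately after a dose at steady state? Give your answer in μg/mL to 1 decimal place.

2.5 μg/mL

τ/t½ = 34/10 ≈ 3.4, so fraction remaining f = (1/2)^(34/10) ≈ 0.0947.
Accumulation ratio R = 1/(1 − f) ≈ 1/0.9053 ≈ 1.1046.
Single-dose peak C₀ = D/Vd = 500/221 ≈ 2.262 μg/mL.
Steady-state peak Cmax,ss = C₀·R ≈ 2.262 × 1.1046 ≈ 2.499 μg/mL.
Peak 2.5 μg/mL vs MTC 3 μg/mL: below toxic threshold.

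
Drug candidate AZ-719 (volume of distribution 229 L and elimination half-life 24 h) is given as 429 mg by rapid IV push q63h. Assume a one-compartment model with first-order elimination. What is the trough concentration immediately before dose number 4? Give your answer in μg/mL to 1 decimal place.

f = (1/2)^(τ/t½) = (1/2)^(63/24) ≈ 0.1621.
C₀ = D/Vd = 429/229 ≈ 1.873 μg/mL.
Before the 4th dose, 3 doses have been given. Superposition: Cmin = C₀·(f + f² + … + f^3).
≈ 1.873 × (0.1621 + 0.0263 + 0.0043) ≈ 1.873 × 0.1927 ≈ 0.361 μg/mL.

0.4 μg/mL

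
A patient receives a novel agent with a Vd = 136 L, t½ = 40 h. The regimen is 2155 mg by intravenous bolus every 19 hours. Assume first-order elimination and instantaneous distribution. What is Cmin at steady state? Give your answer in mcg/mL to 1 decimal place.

40.6 mcg/mL

τ/t½ = 19/40 ≈ 0.475, so fraction remaining f = (1/2)^(19/40) ≈ 0.7195.
At steady state, accumulation factor R = 1/(1 − e^(−kτ)) ≈ 3.5651.
Single-dose peak C₀ = D/Vd = 2155/136 ≈ 15.846 mcg/mL.
Steady-state peak Cmax,ss = C₀·R ≈ 15.846 × 3.5651 ≈ 56.493 mcg/mL.
Steady-state trough Cmin,ss = Cmax,ss·f ≈ 56.493 × 0.7195 ≈ 40.647 mcg/mL.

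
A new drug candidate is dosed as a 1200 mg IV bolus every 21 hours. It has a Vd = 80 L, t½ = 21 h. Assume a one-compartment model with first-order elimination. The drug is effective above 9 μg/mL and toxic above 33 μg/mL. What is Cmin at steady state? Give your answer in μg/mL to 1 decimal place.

15.0 μg/mL

τ = 21 h = 1 half-life, so f = (1/2)^1 = 0.5.
Accumulation ratio R = 1/(1 − f) = 1/0.5 = 2/1.
Single-dose peak C₀ = D/Vd = 1200/80 = 15 μg/mL.
Steady-state peak Cmax,ss = C₀·R = 15 × 2/1 ≈ 30.000 μg/mL.
Steady-state trough Cmin,ss = Cmax,ss·f ≈ 30.000 × 0.5 ≈ 15.000 μg/mL.
Trough 15.0 μg/mL vs MEC 9 μg/mL: adequate.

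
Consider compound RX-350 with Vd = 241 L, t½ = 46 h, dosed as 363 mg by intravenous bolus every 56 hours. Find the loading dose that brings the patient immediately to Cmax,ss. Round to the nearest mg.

f = (1/2)^(56/46) ≈ 0.430060; accumulation ratio R = 1/(1−f) ≈ 1.75457.
Loading dose to hit Cmax,ss on first dose: D_load = D_maint·R ≈ 363 × 1.75457 ≈ 636.91 mg.

637 mg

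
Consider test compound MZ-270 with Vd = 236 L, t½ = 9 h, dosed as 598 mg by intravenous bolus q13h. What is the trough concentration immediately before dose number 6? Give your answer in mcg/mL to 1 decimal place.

f = (1/2)^(τ/t½) = (1/2)^(13/9) ≈ 0.3674.
C₀ = D/Vd = 598/236 ≈ 2.534 mcg/mL.
Before the 6th dose, 5 doses have been given. Superposition: Cmin = C₀·(f + f² + … + f^5).
≈ 2.534 × (0.3674 + 0.1350 + 0.0496 + 0.0182 + 0.0067) ≈ 2.534 × 0.5769 ≈ 1.462 mcg/mL.

1.5 mcg/mL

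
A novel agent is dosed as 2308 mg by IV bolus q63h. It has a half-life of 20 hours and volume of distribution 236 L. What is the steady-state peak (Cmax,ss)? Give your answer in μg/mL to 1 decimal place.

Over one 63-h interval, 63/20 ≈ 3.15 half-lives elapse, leaving f ≈ 0.1127 of each dose.
At steady state, accumulation factor R = 1/(1 − e^(−kτ)) ≈ 1.1270.
Single-dose peak C₀ = D/Vd = 2308/236 ≈ 9.780 μg/mL.
Cmax,ss = C₀/(1 − f) ≈ 9.780/0.8873 ≈ 11.022 μg/mL.

11.0 μg/mL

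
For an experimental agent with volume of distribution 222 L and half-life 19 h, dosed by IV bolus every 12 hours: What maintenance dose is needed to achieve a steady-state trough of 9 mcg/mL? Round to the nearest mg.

τ/t½ = 12/19 ≈ 0.63158, so f = (1/2)^(12/19) ≈ 0.645470.
Cmin,ss = (D/Vd)·f/(1−f), so D = Cmin,ss·Vd·(1−f)/f.
D = 9 × 222 × (1−f)/f ≈ 9 × 222 × 0.54926 ≈ 1097.42 mg.

1097 mg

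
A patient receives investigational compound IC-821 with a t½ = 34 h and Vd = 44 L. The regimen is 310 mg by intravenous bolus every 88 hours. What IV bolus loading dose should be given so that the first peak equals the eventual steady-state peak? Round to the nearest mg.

f = (1/2)^(88/34) ≈ 0.166289; accumulation ratio R = 1/(1−f) ≈ 1.19946.
Loading dose to hit Cmax,ss on first dose: D_load = D_maint·R ≈ 310 × 1.19946 ≈ 371.83 mg.

372 mg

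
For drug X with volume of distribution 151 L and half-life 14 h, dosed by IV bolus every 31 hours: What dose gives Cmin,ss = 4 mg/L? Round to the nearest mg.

τ/t½ = 31/14 ≈ 2.2143, so f = (1/2)^(31/14) ≈ 0.215493.
Cmin,ss = (D/Vd)·f/(1−f), so D = Cmin,ss·Vd·(1−f)/f.
D = 4 × 151 × (1−f)/f ≈ 4 × 151 × 3.64052 ≈ 2198.87 mg.

2199 mg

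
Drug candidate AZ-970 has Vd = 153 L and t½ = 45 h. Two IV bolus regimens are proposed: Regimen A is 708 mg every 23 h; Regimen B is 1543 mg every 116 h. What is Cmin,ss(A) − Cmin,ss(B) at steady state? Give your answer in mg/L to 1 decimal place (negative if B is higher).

Regimen A: f = (1/2)^(23/45) ≈ 0.7017; Cmin,ss = (708/153)·f/(1−f) ≈ 10.885 mg/L.
Regimen B: f = (1/2)^(116/45) ≈ 0.1675; Cmin,ss = (1543/153)·f/(1−f) ≈ 2.029 mg/L.
Difference ≈ 10.885 − 2.029 ≈ 8.856 mg/L.

8.9 mg/L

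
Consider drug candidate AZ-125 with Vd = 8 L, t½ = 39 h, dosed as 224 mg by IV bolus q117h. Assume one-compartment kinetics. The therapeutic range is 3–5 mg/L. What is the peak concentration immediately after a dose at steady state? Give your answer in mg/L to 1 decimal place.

The dosing interval is 3 half-lives, so f = 2^(−3) = 0.125.
Accumulation ratio R = 1/(1 − f) = 1/0.875 = 8/7.
Single-dose peak C₀ = D/Vd = 224/8 = 28 mg/L.
Steady-state peak Cmax,ss = C₀·R = 28 × 8/7 ≈ 32.000 mg/L.
Peak 32.0 mg/L vs MTC 5 mg/L: exceeds toxic threshold.

32.0 mg/L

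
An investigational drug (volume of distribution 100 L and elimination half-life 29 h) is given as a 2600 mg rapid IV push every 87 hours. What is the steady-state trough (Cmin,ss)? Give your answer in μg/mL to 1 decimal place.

3.7 μg/mL

τ = 87 h = 3 half-lives, so f = (1/2)^3 = 0.125.
At steady state, R = 1/(1 − 0.125) = 8/7.
Single-dose peak C₀ = D/Vd = 2600/100 = 26 μg/mL.
Steady-state peak Cmax,ss = C₀·R = 26 × 8/7 ≈ 29.714 μg/mL.
Steady-state trough Cmin,ss = Cmax,ss·f ≈ 29.714 × 0.125 ≈ 3.714 μg/mL.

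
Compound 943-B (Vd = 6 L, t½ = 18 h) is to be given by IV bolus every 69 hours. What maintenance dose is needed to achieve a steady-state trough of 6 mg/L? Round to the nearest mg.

477 mg

τ/t½ = 69/18 ≈ 3.8333, so f = (1/2)^(69/18) ≈ 0.070154.
Cmin,ss = (D/Vd)·f/(1−f), so D = Cmin,ss·Vd·(1−f)/f.
D = 6 × 6 × (1−f)/f ≈ 6 × 6 × 13.25435 ≈ 477.16 mg.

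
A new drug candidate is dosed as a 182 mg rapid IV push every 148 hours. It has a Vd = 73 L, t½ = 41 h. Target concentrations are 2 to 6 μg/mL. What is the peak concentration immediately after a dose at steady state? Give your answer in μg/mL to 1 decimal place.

Over one 148-h interval, 148/41 ≈ 3.6098 half-lives elapse, leaving f ≈ 0.0819 of each dose.
At steady state, accumulation factor R = 1/(1 − e^(−kτ)) ≈ 1.0892.
Each bolus raises the concentration by D/Vd = 182/73 ≈ 2.493 μg/mL.
Steady-state peak Cmax,ss = C₀·R ≈ 2.493 × 1.0892 ≈ 2.715 μg/mL.
Peak 2.7 μg/mL vs MTC 6 μg/mL: below toxic threshold.

2.7 μg/mL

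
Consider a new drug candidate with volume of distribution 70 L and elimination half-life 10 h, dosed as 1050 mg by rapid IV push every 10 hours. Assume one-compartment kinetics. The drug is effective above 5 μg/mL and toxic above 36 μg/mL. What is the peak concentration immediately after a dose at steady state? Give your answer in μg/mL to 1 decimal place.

30.0 μg/mL

The dosing interval is 1 half-life, so f = 2^(−1) = 0.5.
Accumulation ratio R = 1/(1 − f) = 1/0.5 = 2/1.
Single-dose peak C₀ = D/Vd = 1050/70 = 15 μg/mL.
Steady-state peak Cmax,ss = C₀·R = 15 × 2/1 ≈ 30.000 μg/mL.
Peak 30.0 μg/mL vs MTC 36 μg/mL: below toxic threshold.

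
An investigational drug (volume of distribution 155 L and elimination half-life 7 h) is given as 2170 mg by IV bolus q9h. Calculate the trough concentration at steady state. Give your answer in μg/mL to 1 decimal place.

9.7 μg/mL

k = ln2/t½ = ln2/7 ≈ 0.099021 h⁻¹; fraction remaining f = e^(−kτ) = e^(−0.099021×9) ≈ 0.4102.
Accumulation ratio R = 1/(1 − f) ≈ 1/0.5898 ≈ 1.6955.
Each bolus raises the concentration by D/Vd = 2170/155 ≈ 14.000 μg/mL.
Cmax,ss = C₀/(1 − f) ≈ 14.000/0.5898 ≈ 23.737 μg/mL.
Steady-state trough Cmin,ss = Cmax,ss·f ≈ 23.737 × 0.4102 ≈ 9.737 μg/mL.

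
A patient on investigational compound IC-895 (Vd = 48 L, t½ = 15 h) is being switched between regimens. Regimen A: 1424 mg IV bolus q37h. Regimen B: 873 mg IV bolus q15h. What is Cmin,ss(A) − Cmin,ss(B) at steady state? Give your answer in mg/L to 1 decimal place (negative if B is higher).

Regimen A: f = (1/2)^(37/15) ≈ 0.1809; Cmin,ss = (1424/48)·f/(1−f) ≈ 6.552 mg/L.
Regimen B: f = (1/2)^(15/15) ≈ 0.5000; Cmin,ss = (873/48)·f/(1−f) ≈ 18.188 mg/L.
Difference ≈ 6.552 − 18.188 ≈ -11.636 mg/L.

-11.6 mg/L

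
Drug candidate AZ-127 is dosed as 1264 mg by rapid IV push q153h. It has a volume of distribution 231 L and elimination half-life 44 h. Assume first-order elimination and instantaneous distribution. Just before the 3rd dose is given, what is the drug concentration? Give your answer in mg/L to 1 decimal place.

f = (1/2)^(τ/t½) = (1/2)^(153/44) ≈ 0.0898.
C₀ = D/Vd = 1264/231 ≈ 5.472 mg/L.
Before the 3rd dose, 2 doses have been given. Superposition: Cmin = C₀·(f + f²).
≈ 5.472 × (0.0898 + 0.0081) ≈ 5.472 × 0.0979 ≈ 0.536 mg/L.

0.5 mg/L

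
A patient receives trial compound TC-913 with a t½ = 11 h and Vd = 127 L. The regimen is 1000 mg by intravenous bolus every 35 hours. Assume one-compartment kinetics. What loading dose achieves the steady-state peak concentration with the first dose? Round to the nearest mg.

1124 mg

f = (1/2)^(35/11) ≈ 0.110199; accumulation ratio R = 1/(1−f) ≈ 1.12385.
Loading dose to hit Cmax,ss on first dose: D_load = D_maint·R ≈ 1000 × 1.12385 ≈ 1123.85 mg.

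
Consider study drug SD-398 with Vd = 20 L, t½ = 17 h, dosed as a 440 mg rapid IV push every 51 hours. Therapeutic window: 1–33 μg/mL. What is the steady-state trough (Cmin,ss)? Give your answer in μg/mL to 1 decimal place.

The dosing interval is 3 half-lives, so f = 2^(−3) = 0.125.
Accumulation ratio R = 1/(1 − f) = 1/0.875 = 8/7.
Single-dose peak C₀ = D/Vd = 440/20 = 22 μg/mL.
Steady-state peak Cmax,ss = C₀·R = 22 × 8/7 ≈ 25.143 μg/mL.
Steady-state trough Cmin,ss = Cmax,ss·f ≈ 25.143 × 0.125 ≈ 3.143 μg/mL.
Trough 3.1 μg/mL vs MEC 1 μg/mL: adequate.

3.1 μg/mL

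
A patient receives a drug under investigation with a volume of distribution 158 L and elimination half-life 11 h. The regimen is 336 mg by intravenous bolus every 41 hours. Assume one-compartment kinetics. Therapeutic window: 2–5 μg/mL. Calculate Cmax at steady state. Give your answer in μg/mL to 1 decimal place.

2.3 μg/mL

τ/t½ = 41/11 ≈ 3.7273, so fraction remaining f = (1/2)^(41/11) ≈ 0.0755.
Accumulation ratio R = 1/(1 − f) ≈ 1/0.9245 ≈ 1.0817.
Single-dose peak C₀ = D/Vd = 336/158 ≈ 2.127 μg/mL.
Cmax,ss = C₀/(1 − f) ≈ 2.127/0.9245 ≈ 2.301 μg/mL.
Peak 2.3 μg/mL vs MTC 5 μg/mL: below toxic threshold.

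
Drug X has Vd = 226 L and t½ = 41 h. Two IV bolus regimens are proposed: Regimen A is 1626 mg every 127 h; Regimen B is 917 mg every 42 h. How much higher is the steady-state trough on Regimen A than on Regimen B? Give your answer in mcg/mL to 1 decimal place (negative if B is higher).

Regimen A: f = (1/2)^(127/41) ≈ 0.1168; Cmin,ss = (1626/226)·f/(1−f) ≈ 0.951 mcg/mL.
Regimen B: f = (1/2)^(42/41) ≈ 0.4916; Cmin,ss = (917/226)·f/(1−f) ≈ 3.923 mcg/mL.
Difference ≈ 0.951 − 3.923 ≈ -2.972 mcg/mL.

-3.0 mcg/mL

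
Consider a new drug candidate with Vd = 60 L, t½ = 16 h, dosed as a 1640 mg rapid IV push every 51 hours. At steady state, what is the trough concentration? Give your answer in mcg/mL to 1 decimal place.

τ/t½ = 51/16 ≈ 3.1875, so fraction remaining f = (1/2)^(51/16) ≈ 0.1098.
Single-dose peak C₀ = D/Vd = 1640/60 ≈ 27.333 mcg/mL.
Steady-state trough Cmin,ss = C₀·f/(1−f) ≈ 27.333 × 0.1098/0.8902 ≈ 3.371 mcg/mL.

3.4 mcg/mL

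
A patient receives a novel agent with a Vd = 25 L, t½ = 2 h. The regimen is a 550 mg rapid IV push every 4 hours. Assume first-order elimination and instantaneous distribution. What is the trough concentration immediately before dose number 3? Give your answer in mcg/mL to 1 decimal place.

f = (1/2)^(τ/t½) = (1/2)^(4/2) ≈ 0.2500.
C₀ = D/Vd = 550/25 ≈ 22.000 mcg/mL.
Before the 3rd dose, 2 doses have been given. Superposition: Cmin = C₀·(f + f²).
≈ 22.000 × (0.2500 + 0.0625) ≈ 22.000 × 0.3125 ≈ 6.875 mcg/mL.

6.9 mcg/mL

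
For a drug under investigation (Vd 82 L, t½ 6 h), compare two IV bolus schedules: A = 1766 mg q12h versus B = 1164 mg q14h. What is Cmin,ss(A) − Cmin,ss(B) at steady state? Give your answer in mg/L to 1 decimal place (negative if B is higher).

3.7 mg/L

Regimen A: f = (1/2)^(12/6) ≈ 0.2500; Cmin,ss = (1766/82)·f/(1−f) ≈ 7.179 mg/L.
Regimen B: f = (1/2)^(14/6) ≈ 0.1984; Cmin,ss = (1164/82)·f/(1−f) ≈ 3.513 mg/L.
Difference ≈ 7.179 − 3.513 ≈ 3.666 mg/L.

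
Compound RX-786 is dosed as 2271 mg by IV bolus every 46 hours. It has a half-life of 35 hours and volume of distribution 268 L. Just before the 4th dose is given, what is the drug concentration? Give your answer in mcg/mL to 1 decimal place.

5.3 mcg/mL

f = (1/2)^(τ/t½) = (1/2)^(46/35) ≈ 0.4021.
C₀ = D/Vd = 2271/268 ≈ 8.474 mcg/mL.
Before the 4th dose, 3 doses have been given. Superposition: Cmin = C₀·(f + f² + … + f^3).
≈ 8.474 × (0.4021 + 0.1617 + 0.0650) ≈ 8.474 × 0.6288 ≈ 5.328 mcg/mL.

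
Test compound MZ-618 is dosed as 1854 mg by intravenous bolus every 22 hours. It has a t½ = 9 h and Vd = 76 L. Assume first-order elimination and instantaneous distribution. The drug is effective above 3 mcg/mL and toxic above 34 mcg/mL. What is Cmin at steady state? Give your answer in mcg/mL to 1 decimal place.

5.5 mcg/mL

k = ln2/t½ = ln2/9 ≈ 0.077016 h⁻¹; fraction remaining f = e^(−kτ) = e^(−0.077016×22) ≈ 0.1837.
Single-dose peak C₀ = D/Vd = 1854/76 ≈ 24.395 mcg/mL.
Steady-state trough Cmin,ss = C₀·f/(1−f) ≈ 24.395 × 0.1837/0.8163 ≈ 5.490 mcg/mL.
Trough 5.5 mcg/mL vs MEC 3 mcg/mL: adequate.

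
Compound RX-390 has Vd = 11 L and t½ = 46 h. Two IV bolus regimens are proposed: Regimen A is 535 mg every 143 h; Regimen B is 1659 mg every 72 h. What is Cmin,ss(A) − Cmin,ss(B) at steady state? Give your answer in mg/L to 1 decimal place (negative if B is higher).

-70.6 mg/L

Regimen A: f = (1/2)^(143/46) ≈ 0.1159; Cmin,ss = (535/11)·f/(1−f) ≈ 6.376 mg/L.
Regimen B: f = (1/2)^(72/46) ≈ 0.3379; Cmin,ss = (1659/11)·f/(1−f) ≈ 76.969 mg/L.
Difference ≈ 6.376 − 76.969 ≈ -70.593 mg/L.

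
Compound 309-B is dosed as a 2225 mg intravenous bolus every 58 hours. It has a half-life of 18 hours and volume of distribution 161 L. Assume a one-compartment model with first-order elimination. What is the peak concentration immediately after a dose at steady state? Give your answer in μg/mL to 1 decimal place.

Over one 58-h interval, 58/18 ≈ 3.2222 half-lives elapse, leaving f ≈ 0.1072 of each dose.
Accumulation ratio R = 1/(1 − f) ≈ 1/0.8928 ≈ 1.1201.
Each bolus raises the concentration by D/Vd = 2225/161 ≈ 13.820 μg/mL.
Cmax,ss = C₀/(1 − f) ≈ 13.820/0.8928 ≈ 15.479 μg/mL.

15.5 μg/mL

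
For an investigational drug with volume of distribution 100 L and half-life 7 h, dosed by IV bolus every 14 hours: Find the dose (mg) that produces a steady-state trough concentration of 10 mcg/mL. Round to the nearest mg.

3000 mg

τ/t½ = 14/7 ≈ 2, so f = (1/2)^(14/7) ≈ 0.250000.
Cmin,ss = (D/Vd)·f/(1−f), so D = Cmin,ss·Vd·(1−f)/f.
D = 10 × 100 × (1−f)/f ≈ 10 × 100 × 3.00000 ≈ 3000.00 mg.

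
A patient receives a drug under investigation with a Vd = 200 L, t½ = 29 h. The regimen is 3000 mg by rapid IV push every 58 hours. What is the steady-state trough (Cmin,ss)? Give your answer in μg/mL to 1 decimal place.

5.0 μg/mL

τ = 58 h = 2 half-lives, so f = (1/2)^2 = 0.25.
At steady state, R = 1/(1 − 0.25) = 4/3.
Single-dose peak C₀ = D/Vd = 3000/200 = 15 μg/mL.
Steady-state peak Cmax,ss = C₀·R = 15 × 4/3 ≈ 20.000 μg/mL.
Steady-state trough Cmin,ss = Cmax,ss·f ≈ 20.000 × 0.25 ≈ 5.000 μg/mL.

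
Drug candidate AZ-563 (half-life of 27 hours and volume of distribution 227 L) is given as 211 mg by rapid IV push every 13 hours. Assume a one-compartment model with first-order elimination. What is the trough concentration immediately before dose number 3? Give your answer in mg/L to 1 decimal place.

f = (1/2)^(τ/t½) = (1/2)^(13/27) ≈ 0.7162.
C₀ = D/Vd = 211/227 ≈ 0.930 mg/L.
Before the 3rd dose, 2 doses have been given. Superposition: Cmin = C₀·(f + f²).
≈ 0.930 × (0.7162 + 0.5129) ≈ 0.930 × 1.2291 ≈ 1.143 mg/L.

1.1 mg/L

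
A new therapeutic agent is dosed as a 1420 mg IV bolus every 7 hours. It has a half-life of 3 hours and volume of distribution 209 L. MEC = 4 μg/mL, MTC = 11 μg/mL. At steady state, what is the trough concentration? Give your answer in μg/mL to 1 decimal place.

k = ln2/t½ = ln2/3 ≈ 0.231049 h⁻¹; fraction remaining f = e^(−kτ) = e^(−0.231049×7) ≈ 0.1984.
Single-dose peak C₀ = D/Vd = 1420/209 ≈ 6.794 μg/mL.
Steady-state trough Cmin,ss = C₀·f/(1−f) ≈ 6.794 × 0.1984/0.8016 ≈ 1.682 μg/mL.
Trough 1.7 μg/mL vs MEC 4 μg/mL: subtherapeutic.

1.7 μg/mL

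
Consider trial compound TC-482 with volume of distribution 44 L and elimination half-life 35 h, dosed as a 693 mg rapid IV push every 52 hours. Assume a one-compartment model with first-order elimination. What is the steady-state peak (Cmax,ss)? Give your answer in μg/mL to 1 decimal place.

Over one 52-h interval, 52/35 ≈ 1.4857 half-lives elapse, leaving f ≈ 0.3571 of each dose.
Accumulation ratio R = 1/(1 − f) ≈ 1/0.6429 ≈ 1.5555.
Each bolus raises the concentration by D/Vd = 693/44 ≈ 15.750 μg/mL.
Steady-state peak Cmax,ss = C₀·R ≈ 15.750 × 1.5555 ≈ 24.499 μg/mL.

24.5 μg/mL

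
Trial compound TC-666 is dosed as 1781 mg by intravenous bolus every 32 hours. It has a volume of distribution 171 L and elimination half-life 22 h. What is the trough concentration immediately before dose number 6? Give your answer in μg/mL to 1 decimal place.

f = (1/2)^(τ/t½) = (1/2)^(32/22) ≈ 0.3649.
C₀ = D/Vd = 1781/171 ≈ 10.415 μg/mL.
Before the 6th dose, 5 doses have been given. Superposition: Cmin = C₀·(f + f² + … + f^5).
≈ 10.415 × (0.3649 + 0.1332 + 0.0486 + 0.0177 + 0.0065) ≈ 10.415 × 0.5709 ≈ 5.946 μg/mL.

5.9 μg/mL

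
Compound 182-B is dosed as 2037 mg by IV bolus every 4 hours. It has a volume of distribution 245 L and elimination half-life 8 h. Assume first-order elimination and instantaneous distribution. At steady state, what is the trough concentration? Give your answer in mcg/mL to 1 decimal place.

Over one 4-h interval, 4/8 ≈ 0.5 half-lives elapse, leaving f ≈ 0.7071 of each dose.
Single-dose peak C₀ = D/Vd = 2037/245 ≈ 8.314 mcg/mL.
Steady-state trough Cmin,ss = C₀·f/(1−f) ≈ 8.314 × 0.7071/0.2929 ≈ 20.071 mcg/mL.

20.1 mcg/mL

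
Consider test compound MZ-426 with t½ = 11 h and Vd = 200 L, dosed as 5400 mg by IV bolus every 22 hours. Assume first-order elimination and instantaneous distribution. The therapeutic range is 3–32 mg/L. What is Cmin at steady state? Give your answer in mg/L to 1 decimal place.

The dosing interval is 2 half-lives, so f = 2^(−2) = 0.25.
Accumulation ratio R = 1/(1 − f) = 1/0.75 = 4/3.
Single-dose peak C₀ = D/Vd = 5400/200 = 27 mg/L.
Steady-state peak Cmax,ss = C₀·R = 27 × 4/3 ≈ 36.000 mg/L.
Steady-state trough Cmin,ss = Cmax,ss·f ≈ 36.000 × 0.25 ≈ 9.000 mg/L.
Trough 9.0 mg/L vs MEC 3 mg/L: adequate.

9.0 mg/L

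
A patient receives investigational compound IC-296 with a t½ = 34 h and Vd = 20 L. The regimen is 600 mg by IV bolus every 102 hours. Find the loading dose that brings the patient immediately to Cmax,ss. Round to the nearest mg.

686 mg

f = (1/2)^(102/34) ≈ 0.125000; accumulation ratio R = 1/(1−f) ≈ 1.14286.
Loading dose to hit Cmax,ss on first dose: D_load = D_maint·R ≈ 600 × 1.14286 ≈ 685.72 mg.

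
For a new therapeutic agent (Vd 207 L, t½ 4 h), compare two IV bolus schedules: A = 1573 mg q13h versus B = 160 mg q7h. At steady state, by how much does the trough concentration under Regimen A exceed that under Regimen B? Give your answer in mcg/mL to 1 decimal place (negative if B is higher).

Regimen A: f = (1/2)^(13/4) ≈ 0.1051; Cmin,ss = (1573/207)·f/(1−f) ≈ 0.892 mcg/mL.
Regimen B: f = (1/2)^(7/4) ≈ 0.2973; Cmin,ss = (160/207)·f/(1−f) ≈ 0.327 mcg/mL.
Difference ≈ 0.892 − 0.327 ≈ 0.565 mcg/mL.

0.6 mcg/mL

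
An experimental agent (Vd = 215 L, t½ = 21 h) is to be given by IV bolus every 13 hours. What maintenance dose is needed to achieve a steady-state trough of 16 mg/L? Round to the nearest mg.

τ/t½ = 13/21 ≈ 0.61905, so f = (1/2)^(13/21) ≈ 0.651101.
Cmin,ss = (D/Vd)·f/(1−f), so D = Cmin,ss·Vd·(1−f)/f.
D = 16 × 215 × (1−f)/f ≈ 16 × 215 × 0.53586 ≈ 1843.36 mg.

1843 mg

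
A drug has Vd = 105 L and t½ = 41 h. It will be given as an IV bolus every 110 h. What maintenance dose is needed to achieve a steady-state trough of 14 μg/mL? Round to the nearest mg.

7970 mg

τ/t½ = 110/41 ≈ 2.6829, so f = (1/2)^(110/41) ≈ 0.155725.
Cmin,ss = (D/Vd)·f/(1−f), so D = Cmin,ss·Vd·(1−f)/f.
D = 14 × 105 × (1−f)/f ≈ 14 × 105 × 5.42158 ≈ 7969.72 mg.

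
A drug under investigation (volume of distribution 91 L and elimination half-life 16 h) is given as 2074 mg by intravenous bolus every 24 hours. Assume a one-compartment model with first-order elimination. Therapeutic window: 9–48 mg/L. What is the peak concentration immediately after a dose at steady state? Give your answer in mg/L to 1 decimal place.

35.3 mg/L

k = ln2/t½ = ln2/16 ≈ 0.043322 h⁻¹; fraction remaining f = e^(−kτ) = e^(−0.043322×24) ≈ 0.3536.
At steady state, accumulation factor R = 1/(1 − e^(−kτ)) ≈ 1.5470.
Single-dose peak C₀ = D/Vd = 2074/91 ≈ 22.791 mg/L.
Steady-state peak Cmax,ss = C₀·R ≈ 22.791 × 1.5470 ≈ 35.258 mg/L.
Peak 35.3 mg/L vs MTC 48 mg/L: below toxic threshold.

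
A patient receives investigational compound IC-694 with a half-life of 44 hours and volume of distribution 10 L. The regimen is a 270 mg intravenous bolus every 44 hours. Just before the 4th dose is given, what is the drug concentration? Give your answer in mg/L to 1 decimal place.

f = (1/2)^(τ/t½) = (1/2)^(44/44) ≈ 0.5000.
C₀ = D/Vd = 270/10 ≈ 27.000 mg/L.
Before the 4th dose, 3 doses have been given. Superposition: Cmin = C₀·(f + f² + … + f^3).
≈ 27.000 × (0.5000 + 0.2500 + 0.1250) ≈ 27.000 × 0.8750 ≈ 23.625 mg/L.

23.6 mg/L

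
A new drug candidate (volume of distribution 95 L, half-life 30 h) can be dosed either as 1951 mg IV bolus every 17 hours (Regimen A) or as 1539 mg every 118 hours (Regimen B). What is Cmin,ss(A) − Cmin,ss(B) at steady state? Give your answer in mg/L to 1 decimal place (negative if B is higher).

Regimen A: f = (1/2)^(17/30) ≈ 0.6752; Cmin,ss = (1951/95)·f/(1−f) ≈ 42.692 mg/L.
Regimen B: f = (1/2)^(118/30) ≈ 0.0655; Cmin,ss = (1539/95)·f/(1−f) ≈ 1.135 mg/L.
Difference ≈ 42.692 − 1.135 ≈ 41.557 mg/L.

41.6 mg/L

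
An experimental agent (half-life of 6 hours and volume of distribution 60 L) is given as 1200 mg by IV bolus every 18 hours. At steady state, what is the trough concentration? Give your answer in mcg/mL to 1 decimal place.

2.9 mcg/mL

The dosing interval is 3 half-lives, so f = 2^(−3) = 0.125.
Accumulation ratio R = 1/(1 − f) = 1/0.875 = 8/7.
Single-dose peak C₀ = D/Vd = 1200/60 = 20 mcg/mL.
Steady-state peak Cmax,ss = C₀·R = 20 × 8/7 ≈ 22.857 mcg/mL.
Steady-state trough Cmin,ss = Cmax,ss·f ≈ 22.857 × 0.125 ≈ 2.857 mcg/mL.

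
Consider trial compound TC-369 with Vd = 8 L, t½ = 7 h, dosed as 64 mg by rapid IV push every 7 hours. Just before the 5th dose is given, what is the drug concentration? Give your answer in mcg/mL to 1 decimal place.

f = (1/2)^(τ/t½) = (1/2)^(7/7) ≈ 0.5000.
C₀ = D/Vd = 64/8 ≈ 8.000 mcg/mL.
Before the 5th dose, 4 doses have been given. Superposition: Cmin = C₀·(f + f² + … + f^4).
≈ 8.000 × (0.5000 + 0.2500 + 0.1250 + 0.0625) ≈ 8.000 × 0.9375 ≈ 7.500 mcg/mL.

7.5 mcg/mL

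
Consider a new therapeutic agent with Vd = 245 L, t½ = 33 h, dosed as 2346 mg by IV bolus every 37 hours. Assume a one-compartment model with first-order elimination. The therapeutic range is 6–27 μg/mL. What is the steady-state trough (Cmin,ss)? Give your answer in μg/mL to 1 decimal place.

8.1 μg/mL

k = ln2/t½ = ln2/33 ≈ 0.021004 h⁻¹; fraction remaining f = e^(−kτ) = e^(−0.021004×37) ≈ 0.4597.
Accumulation ratio R = 1/(1 − f) ≈ 1/0.5403 ≈ 1.8508.
Single-dose peak C₀ = D/Vd = 2346/245 ≈ 9.576 μg/mL.
Cmax,ss = C₀/(1 − f) ≈ 9.576/0.5403 ≈ 17.723 μg/mL.
One interval later, Cmin,ss = Cmax,ss·e^(−kτ) ≈ 17.723 × 0.4597 ≈ 8.147 μg/mL.
Trough 8.1 μg/mL vs MEC 6 μg/mL: adequate.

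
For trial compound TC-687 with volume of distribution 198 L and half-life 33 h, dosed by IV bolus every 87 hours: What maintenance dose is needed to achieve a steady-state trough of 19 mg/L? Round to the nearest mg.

τ/t½ = 87/33 ≈ 2.6364, so f = (1/2)^(87/33) ≈ 0.160833.
Cmin,ss = (D/Vd)·f/(1−f), so D = Cmin,ss·Vd·(1−f)/f.
D = 19 × 198 × (1−f)/f ≈ 19 × 198 × 5.21763 ≈ 19628.72 mg.

19629 mg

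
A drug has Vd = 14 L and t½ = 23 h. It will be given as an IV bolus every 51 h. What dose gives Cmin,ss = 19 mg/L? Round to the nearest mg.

τ/t½ = 51/23 ≈ 2.2174, so f = (1/2)^(51/23) ≈ 0.215030.
Cmin,ss = (D/Vd)·f/(1−f), so D = Cmin,ss·Vd·(1−f)/f.
D = 19 × 14 × (1−f)/f ≈ 19 × 14 × 3.65051 ≈ 971.04 mg.

971 mg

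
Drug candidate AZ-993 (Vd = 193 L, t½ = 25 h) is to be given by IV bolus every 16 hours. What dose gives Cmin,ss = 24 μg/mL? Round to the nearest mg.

τ/t½ = 16/25 ≈ 0.64, so f = (1/2)^(16/25) ≈ 0.641713.
Cmin,ss = (D/Vd)·f/(1−f), so D = Cmin,ss·Vd·(1−f)/f.
D = 24 × 193 × (1−f)/f ≈ 24 × 193 × 0.55833 ≈ 2586.18 mg.

2586 mg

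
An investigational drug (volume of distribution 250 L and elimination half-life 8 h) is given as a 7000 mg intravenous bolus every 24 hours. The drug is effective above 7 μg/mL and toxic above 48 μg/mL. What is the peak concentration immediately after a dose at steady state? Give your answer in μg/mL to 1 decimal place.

32.0 μg/mL

τ = 24 h = 3 half-lives, so f = (1/2)^3 = 0.125.
Accumulation ratio R = 1/(1 − f) = 1/0.875 = 8/7.
Single-dose peak C₀ = D/Vd = 7000/250 = 28 μg/mL.
Steady-state peak Cmax,ss = C₀·R = 28 × 8/7 ≈ 32.000 μg/mL.
Peak 32.0 μg/mL vs MTC 48 μg/mL: below toxic threshold.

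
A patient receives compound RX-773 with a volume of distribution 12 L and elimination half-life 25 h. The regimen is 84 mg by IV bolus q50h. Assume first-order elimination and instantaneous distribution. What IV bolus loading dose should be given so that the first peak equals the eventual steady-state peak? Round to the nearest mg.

112 mg

f = (1/2)^(50/25) ≈ 0.250000; accumulation ratio R = 1/(1−f) ≈ 1.33333.
Loading dose to hit Cmax,ss on first dose: D_load = D_maint·R ≈ 84 × 1.33333 ≈ 112.00 mg.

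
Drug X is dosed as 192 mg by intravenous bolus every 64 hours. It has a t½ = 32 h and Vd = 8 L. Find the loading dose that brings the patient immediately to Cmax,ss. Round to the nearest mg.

256 mg

f = (1/2)^(64/32) ≈ 0.250000; accumulation ratio R = 1/(1−f) ≈ 1.33333.
Loading dose to hit Cmax,ss on first dose: D_load = D_maint·R ≈ 192 × 1.33333 ≈ 256.00 mg.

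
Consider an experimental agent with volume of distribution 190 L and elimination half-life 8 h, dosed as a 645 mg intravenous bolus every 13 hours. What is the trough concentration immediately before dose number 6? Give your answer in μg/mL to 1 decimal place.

f = (1/2)^(τ/t½) = (1/2)^(13/8) ≈ 0.3242.
C₀ = D/Vd = 645/190 ≈ 3.395 μg/mL.
Before the 6th dose, 5 doses have been given. Superposition: Cmin = C₀·(f + f² + … + f^5).
≈ 3.395 × (0.3242 + 0.1051 + 0.0341 + 0.0110 + 0.0036) ≈ 3.395 × 0.4780 ≈ 1.623 μg/mL.

1.6 μg/mL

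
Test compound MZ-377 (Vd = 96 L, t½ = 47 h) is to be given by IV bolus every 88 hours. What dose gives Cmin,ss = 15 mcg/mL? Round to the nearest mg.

3832 mg

τ/t½ = 88/47 ≈ 1.8723, so f = (1/2)^(88/47) ≈ 0.273130.
Cmin,ss = (D/Vd)·f/(1−f), so D = Cmin,ss·Vd·(1−f)/f.
D = 15 × 96 × (1−f)/f ≈ 15 × 96 × 2.66126 ≈ 3832.21 mg.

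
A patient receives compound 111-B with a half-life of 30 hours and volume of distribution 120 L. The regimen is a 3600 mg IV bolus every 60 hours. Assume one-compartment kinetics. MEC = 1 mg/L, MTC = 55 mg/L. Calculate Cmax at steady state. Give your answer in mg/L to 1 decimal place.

40.0 mg/L

The dosing interval is 2 half-lives, so f = 2^(−2) = 0.25.
Accumulation ratio R = 1/(1 − f) = 1/0.75 = 4/3.
Single-dose peak C₀ = D/Vd = 3600/120 = 30 mg/L.
Steady-state peak Cmax,ss = C₀·R = 30 × 4/3 ≈ 40.000 mg/L.
Peak 40.0 mg/L vs MTC 55 mg/L: below toxic threshold.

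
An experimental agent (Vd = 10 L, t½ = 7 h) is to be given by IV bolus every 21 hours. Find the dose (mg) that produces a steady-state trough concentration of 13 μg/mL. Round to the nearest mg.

910 mg

τ/t½ = 21/7 ≈ 3, so f = (1/2)^(21/7) ≈ 0.125000.
Cmin,ss = (D/Vd)·f/(1−f), so D = Cmin,ss·Vd·(1−f)/f.
D = 13 × 10 × (1−f)/f ≈ 13 × 10 × 7.00000 ≈ 910.00 mg.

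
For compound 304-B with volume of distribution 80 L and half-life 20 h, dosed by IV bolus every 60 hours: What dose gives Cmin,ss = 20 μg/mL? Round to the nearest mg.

τ/t½ = 60/20 ≈ 3, so f = (1/2)^(60/20) ≈ 0.125000.
Cmin,ss = (D/Vd)·f/(1−f), so D = Cmin,ss·Vd·(1−f)/f.
D = 20 × 80 × (1−f)/f ≈ 20 × 80 × 7.00000 ≈ 11200.00 mg.

11200 mg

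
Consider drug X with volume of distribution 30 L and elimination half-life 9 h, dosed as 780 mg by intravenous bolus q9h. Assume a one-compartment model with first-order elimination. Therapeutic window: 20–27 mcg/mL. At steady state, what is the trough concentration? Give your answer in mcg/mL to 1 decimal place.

The dosing interval is 1 half-life, so f = 2^(−1) = 0.5.
Accumulation ratio R = 1/(1 − f) = 1/0.5 = 2/1.
Single-dose peak C₀ = D/Vd = 780/30 = 26 mcg/mL.
Steady-state peak Cmax,ss = C₀·R = 26 × 2/1 ≈ 52.000 mcg/mL.
Steady-state trough Cmin,ss = Cmax,ss·f ≈ 52.000 × 0.5 ≈ 26.000 mcg/mL.
Trough 26.0 mcg/mL vs MEC 20 mcg/mL: adequate.

26.0 mcg/mL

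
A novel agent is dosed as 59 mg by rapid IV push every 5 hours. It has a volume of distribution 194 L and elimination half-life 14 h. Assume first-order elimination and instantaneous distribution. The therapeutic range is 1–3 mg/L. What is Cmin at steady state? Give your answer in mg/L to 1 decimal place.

k = ln2/t½ = ln2/14 ≈ 0.049511 h⁻¹; fraction remaining f = e^(−kτ) = e^(−0.049511×5) ≈ 0.7807.
At steady state, accumulation factor R = 1/(1 − e^(−kτ)) ≈ 4.5600.
Each bolus raises the concentration by D/Vd = 59/194 ≈ 0.304 mg/L.
Cmax,ss = C₀/(1 − f) ≈ 0.304/0.2193 ≈ 1.386 mg/L.
Steady-state trough Cmin,ss = Cmax,ss·f ≈ 1.386 × 0.7807 ≈ 1.082 mg/L.
Trough 1.1 mg/L vs MEC 1 mg/L: adequate.

1.1 mg/L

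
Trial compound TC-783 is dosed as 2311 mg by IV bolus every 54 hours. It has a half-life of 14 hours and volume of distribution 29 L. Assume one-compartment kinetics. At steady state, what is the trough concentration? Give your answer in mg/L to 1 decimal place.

5.9 mg/L

k = ln2/t½ = ln2/14 ≈ 0.049511 h⁻¹; fraction remaining f = e^(−kτ) = e^(−0.049511×54) ≈ 0.0690.
At steady state, accumulation factor R = 1/(1 − e^(−kτ)) ≈ 1.0741.
Single-dose peak C₀ = D/Vd = 2311/29 ≈ 79.690 mg/L.
Cmax,ss = C₀/(1 − f) ≈ 79.690/0.9310 ≈ 85.596 mg/L.
Steady-state trough Cmin,ss = Cmax,ss·f ≈ 85.596 × 0.0690 ≈ 5.906 mg/L.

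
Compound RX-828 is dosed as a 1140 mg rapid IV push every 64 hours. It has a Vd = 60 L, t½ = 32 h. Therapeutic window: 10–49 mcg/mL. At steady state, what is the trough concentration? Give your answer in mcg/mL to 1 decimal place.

6.3 mcg/mL

The dosing interval is 2 half-lives, so f = 2^(−2) = 0.25.
At steady state, R = 1/(1 − 0.25) = 4/3.
Single-dose peak C₀ = D/Vd = 1140/60 = 19 mcg/mL.
Steady-state peak Cmax,ss = C₀·R = 19 × 4/3 ≈ 25.333 mcg/mL.
Steady-state trough Cmin,ss = Cmax,ss·f ≈ 25.333 × 0.25 ≈ 6.333 mcg/mL.
Trough 6.3 mcg/mL vs MEC 10 mcg/mL: subtherapeutic.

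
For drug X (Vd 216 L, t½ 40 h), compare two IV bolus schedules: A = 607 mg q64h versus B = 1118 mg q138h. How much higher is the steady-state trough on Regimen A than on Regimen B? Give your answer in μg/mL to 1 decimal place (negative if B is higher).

Regimen A: f = (1/2)^(64/40) ≈ 0.3299; Cmin,ss = (607/216)·f/(1−f) ≈ 1.383 μg/mL.
Regimen B: f = (1/2)^(138/40) ≈ 0.0915; Cmin,ss = (1118/216)·f/(1−f) ≈ 0.521 μg/mL.
Difference ≈ 1.383 − 0.521 ≈ 0.862 μg/mL.

0.9 μg/mL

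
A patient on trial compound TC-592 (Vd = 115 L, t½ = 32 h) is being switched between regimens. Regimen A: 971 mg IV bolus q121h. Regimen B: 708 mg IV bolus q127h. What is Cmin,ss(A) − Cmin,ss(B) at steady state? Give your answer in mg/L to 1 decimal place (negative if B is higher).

Regimen A: f = (1/2)^(121/32) ≈ 0.0727; Cmin,ss = (971/115)·f/(1−f) ≈ 0.662 mg/L.
Regimen B: f = (1/2)^(127/32) ≈ 0.0639; Cmin,ss = (708/115)·f/(1−f) ≈ 0.420 mg/L.
Difference ≈ 0.662 − 0.420 ≈ 0.242 mg/L.

0.2 mg/L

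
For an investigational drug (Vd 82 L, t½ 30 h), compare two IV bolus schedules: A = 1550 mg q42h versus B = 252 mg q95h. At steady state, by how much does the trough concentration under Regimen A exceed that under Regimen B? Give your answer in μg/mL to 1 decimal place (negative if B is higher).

11.1 μg/mL

Regimen A: f = (1/2)^(42/30) ≈ 0.3789; Cmin,ss = (1550/82)·f/(1−f) ≈ 11.531 μg/mL.
Regimen B: f = (1/2)^(95/30) ≈ 0.1114; Cmin,ss = (252/82)·f/(1−f) ≈ 0.385 μg/mL.
Difference ≈ 11.531 − 0.385 ≈ 11.146 μg/mL.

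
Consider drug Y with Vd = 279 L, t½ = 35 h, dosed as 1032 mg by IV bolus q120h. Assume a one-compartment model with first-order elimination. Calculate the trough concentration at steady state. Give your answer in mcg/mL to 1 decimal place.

Over one 120-h interval, 120/35 ≈ 3.4286 half-lives elapse, leaving f ≈ 0.0929 of each dose.
Accumulation ratio R = 1/(1 − f) ≈ 1/0.9071 ≈ 1.1024.
Single-dose peak C₀ = D/Vd = 1032/279 ≈ 3.699 mcg/mL.
Steady-state peak Cmax,ss = C₀·R ≈ 3.699 × 1.1024 ≈ 4.078 mcg/mL.
Steady-state trough Cmin,ss = Cmax,ss·f ≈ 4.078 × 0.0929 ≈ 0.379 mcg/mL.

0.4 mcg/mL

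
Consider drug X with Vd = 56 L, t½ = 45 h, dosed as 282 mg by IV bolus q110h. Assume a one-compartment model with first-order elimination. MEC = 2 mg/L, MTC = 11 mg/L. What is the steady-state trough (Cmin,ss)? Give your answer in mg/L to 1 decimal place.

k = ln2/t½ = ln2/45 ≈ 0.015403 h⁻¹; fraction remaining f = e^(−kτ) = e^(−0.015403×110) ≈ 0.1837.
Single-dose peak C₀ = D/Vd = 282/56 ≈ 5.036 mg/L.
Steady-state trough Cmin,ss = C₀·f/(1−f) ≈ 5.036 × 0.1837/0.8163 ≈ 1.133 mg/L.
Trough 1.1 mg/L vs MEC 2 mg/L: subtherapeutic.

1.1 mg/L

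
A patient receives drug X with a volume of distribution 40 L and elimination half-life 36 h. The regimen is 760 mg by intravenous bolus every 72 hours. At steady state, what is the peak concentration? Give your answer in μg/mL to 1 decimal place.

τ = 72 h = 2 half-lives, so f = (1/2)^2 = 0.25.
At steady state, R = 1/(1 − 0.25) = 4/3.
Single-dose peak C₀ = D/Vd = 760/40 = 19 μg/mL.
Steady-state peak Cmax,ss = C₀·R = 19 × 4/3 ≈ 25.333 μg/mL.

25.3 μg/mL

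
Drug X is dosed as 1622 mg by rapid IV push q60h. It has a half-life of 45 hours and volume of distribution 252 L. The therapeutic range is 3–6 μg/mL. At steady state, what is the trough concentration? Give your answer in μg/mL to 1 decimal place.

4.2 μg/mL

k = ln2/t½ = ln2/45 ≈ 0.015403 h⁻¹; fraction remaining f = e^(−kτ) = e^(−0.015403×60) ≈ 0.3969.
Single-dose peak C₀ = D/Vd = 1622/252 ≈ 6.437 μg/mL.
Steady-state trough Cmin,ss = C₀·f/(1−f) ≈ 6.437 × 0.3969/0.6031 ≈ 4.236 μg/mL.
Trough 4.2 μg/mL vs MEC 3 μg/mL: adequate.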